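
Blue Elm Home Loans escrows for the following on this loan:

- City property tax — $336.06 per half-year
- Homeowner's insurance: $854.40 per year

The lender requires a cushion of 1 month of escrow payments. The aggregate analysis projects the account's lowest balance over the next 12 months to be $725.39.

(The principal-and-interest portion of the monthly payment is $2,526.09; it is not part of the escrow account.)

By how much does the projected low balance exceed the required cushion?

City property tax = $336.06 × 2 = $672.12
Homeowner's insurance = $854.40
Yearly total = $672.12 + $854.40 = $1,526.52
Base monthly escrow = $1,526.52 ÷ 12 = $127.21
Required reserve = 1 × $127.21 = $127.21
Excess over cushion: $725.39 − $127.21 = $598.18

$598.18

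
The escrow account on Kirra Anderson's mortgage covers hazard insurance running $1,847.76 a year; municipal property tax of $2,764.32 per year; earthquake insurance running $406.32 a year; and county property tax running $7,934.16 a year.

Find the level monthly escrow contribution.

$1,079.38

Hazard insurance — $1,847.76 annually
Municipal property tax — $2,764.32 annually
Earthquake insurance — $406.32 annually
County property tax — $7,934.16 annually
Combined annual = $1,847.76 + $2,764.32 + $406.32 + $7,934.16 = $12,952.56
Per month = $12,952.56 ÷ 12 = $1,079.38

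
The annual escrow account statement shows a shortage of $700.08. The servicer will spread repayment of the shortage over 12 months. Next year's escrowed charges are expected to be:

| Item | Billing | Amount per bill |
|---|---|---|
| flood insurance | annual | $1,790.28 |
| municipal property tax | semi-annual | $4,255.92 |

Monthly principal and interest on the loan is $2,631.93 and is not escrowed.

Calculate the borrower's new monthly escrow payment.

$916.85

Flood insurance: $1,790.28 per year
Municipal property tax: $4,255.92 × 2 = $8,511.84 per year
Total annual escrow = $1,790.28 + $8,511.84 = $10,302.12
Per month = $10,302.12 ÷ 12 = $858.51
Shortage spread = $700.08 / 12 = $58.34/mo
Adjusted monthly = $858.51 + $58.34 = $916.85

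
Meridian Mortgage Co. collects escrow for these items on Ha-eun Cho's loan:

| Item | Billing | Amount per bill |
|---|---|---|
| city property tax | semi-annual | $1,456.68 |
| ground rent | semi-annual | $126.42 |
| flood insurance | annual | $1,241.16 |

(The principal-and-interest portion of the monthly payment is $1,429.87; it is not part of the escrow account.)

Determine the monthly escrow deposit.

$367.28

City property tax — $1,456.68 × 2 = $2,913.36 annually
Ground rent — $126.42 × 2 = $252.84 annually
Flood insurance — $1,241.16 annually
Total per year = $2,913.36 + $252.84 + $1,241.16 = $4,407.36
Monthly escrow = $4,407.36 ÷ 12 = $367.28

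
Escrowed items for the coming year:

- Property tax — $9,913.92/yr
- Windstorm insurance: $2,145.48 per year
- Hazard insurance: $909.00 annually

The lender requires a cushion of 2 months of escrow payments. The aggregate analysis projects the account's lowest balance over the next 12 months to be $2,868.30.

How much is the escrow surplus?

Property tax — $9,913.92/yr
Windstorm insurance — $2,145.48/yr
Hazard insurance — $909.00/yr
Total annual escrow = $12,968.40
Base monthly escrow = $12,968.40 / 12 = $1,080.70
Required cushion = 2 × $1,080.70 = $2,161.40
Excess over cushion: $2,868.30 − $2,161.40 = $706.90

$706.90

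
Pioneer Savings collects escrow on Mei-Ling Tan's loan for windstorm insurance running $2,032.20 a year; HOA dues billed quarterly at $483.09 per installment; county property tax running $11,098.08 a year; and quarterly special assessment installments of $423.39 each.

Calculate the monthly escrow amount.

Windstorm insurance: $2,032.20/yr
HOA dues: $483.09 × 4 = $1,932.36/yr
County property tax: $11,098.08/yr
Special assessment: $423.39 × 4 = $1,693.56/yr
Total annual escrow = $2,032.20 + $1,932.36 + $11,098.08 + $1,693.56 = $16,756.20
Monthly escrow = $16,756.20 ÷ 12 = $1,396.35

$1,396.35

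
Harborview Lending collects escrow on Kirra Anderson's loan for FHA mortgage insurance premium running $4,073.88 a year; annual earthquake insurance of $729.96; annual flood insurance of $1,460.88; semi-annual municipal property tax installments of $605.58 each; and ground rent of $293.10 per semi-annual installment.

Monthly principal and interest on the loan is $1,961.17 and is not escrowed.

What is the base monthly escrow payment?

FHA mortgage insurance premium — $4,073.88 annually
Earthquake insurance — $729.96 annually
Flood insurance — $1,460.88 annually
Municipal property tax — $605.58 × 2 = $1,211.16 annually
Ground rent — $293.10 × 2 = $586.20 annually
Yearly total = $8,062.08
Per month = $8,062.08 / 12 = $671.84

$671.84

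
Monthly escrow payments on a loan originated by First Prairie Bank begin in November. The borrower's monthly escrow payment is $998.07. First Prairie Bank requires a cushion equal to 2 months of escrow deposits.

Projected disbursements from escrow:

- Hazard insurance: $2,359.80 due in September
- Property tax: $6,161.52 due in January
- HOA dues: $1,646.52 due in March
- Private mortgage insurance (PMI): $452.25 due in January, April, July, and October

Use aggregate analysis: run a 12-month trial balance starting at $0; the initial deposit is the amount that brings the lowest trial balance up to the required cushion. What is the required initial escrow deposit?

$5,615.70

Cushion = 2 × $998.07 = $1,996.14
Trial balance (start $0, +$998.07 each month, − disbursements):
  Nov: +$998.07 → $998.07
  Dec: +$998.07 → $1,996.14
  Jan: +$998.07 − $6,613.77 → -$3,619.56
  Feb: +$998.07 → -$2,621.49
  Mar: +$998.07 − $1,646.52 → -$3,269.94
  Apr: +$998.07 − $452.25 → -$2,724.12
  May: +$998.07 → -$1,726.05
  Jun: +$998.07 → -$727.98
  Jul: +$998.07 − $452.25 → -$182.16
  Aug: +$998.07 → $815.91
  Sep: +$998.07 − $2,359.80 → -$545.82
  Oct: +$998.07 − $452.25 → $0.00
Lowest trial balance = -$3,619.56 (Jan)
Initial deposit = cushion − low point = $1,996.14 − (-$3,619.56) = $5,615.70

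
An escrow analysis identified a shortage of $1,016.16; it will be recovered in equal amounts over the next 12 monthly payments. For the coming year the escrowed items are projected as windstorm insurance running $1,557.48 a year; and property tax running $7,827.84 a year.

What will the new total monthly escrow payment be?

$866.79

Windstorm insurance: $1,557.48/yr
Property tax: $7,827.84/yr
Total annual escrow = $1,557.48 + $7,827.84 = $9,385.32
Monthly escrow = $9,385.32 ÷ 12 = $782.11
Shortage spread = $1,016.16 ÷ 12 = $84.68/mo
New monthly escrow = $782.11 + $84.68 = $866.79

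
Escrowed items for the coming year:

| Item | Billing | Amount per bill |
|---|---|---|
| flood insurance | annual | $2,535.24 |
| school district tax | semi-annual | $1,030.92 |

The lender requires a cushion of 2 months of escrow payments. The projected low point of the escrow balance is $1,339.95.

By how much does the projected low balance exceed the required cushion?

$573.77

Flood insurance — $2,535.24 per year
School district tax — $1,030.92 × 2 = $2,061.84 per year
Annual escrow total = $4,597.08
Monthly = $4,597.08 / 12 = $383.09
Cushion = 2 × $383.09 = $766.18
Surplus = $1,339.95 − $766.18 = $573.77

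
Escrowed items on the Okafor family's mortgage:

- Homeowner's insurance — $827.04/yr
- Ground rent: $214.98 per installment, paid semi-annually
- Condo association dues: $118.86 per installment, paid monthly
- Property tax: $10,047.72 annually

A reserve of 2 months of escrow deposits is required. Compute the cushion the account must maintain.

$2,121.84

Homeowner's insurance: $827.04
Ground rent: $214.98 × 2 = $429.96
Condo association dues: $118.86 × 12 = $1,426.32
Property tax: $10,047.72
Total annual escrow = $12,731.04
Monthly escrow = $12,731.04 / 12 = $1,060.92
Cushion = 2 × $1,060.92 = $2,121.84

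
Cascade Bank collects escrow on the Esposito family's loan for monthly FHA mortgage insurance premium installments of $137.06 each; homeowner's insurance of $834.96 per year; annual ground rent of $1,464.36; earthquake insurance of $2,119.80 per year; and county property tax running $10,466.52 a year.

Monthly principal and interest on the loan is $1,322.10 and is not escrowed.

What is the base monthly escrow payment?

FHA mortgage insurance premium — $137.06 × 12 = $1,644.72
Homeowner's insurance — $834.96
Ground rent — $1,464.36
Earthquake insurance — $2,119.80
County property tax — $10,466.52
Yearly total = $1,644.72 + $834.96 + $1,464.36 + $2,119.80 + $10,466.52 = $16,530.36
Per month = $16,530.36 / 12 = $1,377.53

$1,377.53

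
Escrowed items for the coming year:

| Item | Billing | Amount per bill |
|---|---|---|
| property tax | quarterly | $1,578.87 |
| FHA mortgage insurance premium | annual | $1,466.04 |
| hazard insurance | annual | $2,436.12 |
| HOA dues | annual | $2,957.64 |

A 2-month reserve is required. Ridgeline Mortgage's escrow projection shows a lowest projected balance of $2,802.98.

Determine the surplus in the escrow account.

$607.10

Property tax: $1,578.87 × 4 = $6,315.48
FHA mortgage insurance premium: $1,466.04
Hazard insurance: $2,436.12
HOA dues: $2,957.64
Combined annual = $6,315.48 + $1,466.04 + $2,436.12 + $2,957.64 = $13,175.28
Per month = $13,175.28 / 12 = $1,097.94
Required reserve = 2 × $1,097.94 = $2,195.88
Surplus = $2,802.98 − $2,195.88 = $607.10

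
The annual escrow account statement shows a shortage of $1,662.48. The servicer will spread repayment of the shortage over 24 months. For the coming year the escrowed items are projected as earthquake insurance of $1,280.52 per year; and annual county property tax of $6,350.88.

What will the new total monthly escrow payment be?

Earthquake insurance — $1,280.52
County property tax — $6,350.88
Combined annual = $7,631.40
Base monthly escrow = $7,631.40 ÷ 12 = $635.95
Monthly shortage recovery: $1,662.48 / 24 = $69.27
Adjusted monthly = $635.95 + $69.27 = $705.22

$705.22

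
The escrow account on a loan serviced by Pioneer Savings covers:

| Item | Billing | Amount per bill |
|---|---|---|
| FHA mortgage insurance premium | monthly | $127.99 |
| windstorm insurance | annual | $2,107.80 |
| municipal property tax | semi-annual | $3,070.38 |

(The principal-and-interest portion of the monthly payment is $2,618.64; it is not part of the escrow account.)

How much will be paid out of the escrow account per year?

$9,784.44

FHA mortgage insurance premium — $127.99 × 12 = $1,535.88 per year
Windstorm insurance — $2,107.80 per year
Municipal property tax — $3,070.38 × 2 = $6,140.76 per year
Total per year = $1,535.88 + $2,107.80 + $6,140.76 = $9,784.44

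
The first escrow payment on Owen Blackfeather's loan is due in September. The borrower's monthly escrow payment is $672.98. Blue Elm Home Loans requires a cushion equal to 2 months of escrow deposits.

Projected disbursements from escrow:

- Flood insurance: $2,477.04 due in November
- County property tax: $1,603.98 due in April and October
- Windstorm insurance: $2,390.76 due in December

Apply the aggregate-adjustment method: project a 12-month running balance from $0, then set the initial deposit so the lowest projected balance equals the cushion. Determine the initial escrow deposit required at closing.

$5,125.82

Cushion = 2 × $672.98 = $1,345.96
Trial balance (start $0, +$672.98 each month, − disbursements):
  Sep: +$672.98 → $672.98
  Oct: +$672.98 − $1,603.98 → -$258.02
  Nov: +$672.98 − $2,477.04 → -$2,062.08
  Dec: +$672.98 − $2,390.76 → -$3,779.86
  Jan: +$672.98 → -$3,106.88
  Feb: +$672.98 → -$2,433.90
  Mar: +$672.98 → -$1,760.92
  Apr: +$672.98 − $1,603.98 → -$2,691.92
  May: +$672.98 → -$2,018.94
  Jun: +$672.98 → -$1,345.96
  Jul: +$672.98 → -$672.98
  Aug: +$672.98 → $0.00
Lowest trial balance = -$3,779.86 (Dec)
Initial deposit = cushion − low point = $1,345.96 − (-$3,779.86) = $5,125.82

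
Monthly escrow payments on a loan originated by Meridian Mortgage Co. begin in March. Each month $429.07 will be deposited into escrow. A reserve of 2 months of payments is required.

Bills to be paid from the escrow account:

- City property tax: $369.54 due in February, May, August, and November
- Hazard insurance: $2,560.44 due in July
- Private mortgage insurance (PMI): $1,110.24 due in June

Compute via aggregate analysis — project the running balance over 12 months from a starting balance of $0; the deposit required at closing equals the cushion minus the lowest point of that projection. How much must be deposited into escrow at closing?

$2,753.01

Cushion = 2 × $429.07 = $858.14
Trial balance (start $0, +$429.07 each month, − disbursements):
  Mar: +$429.07 → $429.07
  Apr: +$429.07 → $858.14
  May: +$429.07 − $369.54 → $917.67
  Jun: +$429.07 − $1,110.24 → $236.50
  Jul: +$429.07 − $2,560.44 → -$1,894.87
  Aug: +$429.07 − $369.54 → -$1,835.34
  Sep: +$429.07 → -$1,406.27
  Oct: +$429.07 → -$977.20
  Nov: +$429.07 − $369.54 → -$917.67
  Dec: +$429.07 → -$488.60
  Jan: +$429.07 → -$59.53
  Feb: +$429.07 − $369.54 → $0.00
Lowest trial balance = -$1,894.87 (Jul)
Initial deposit = cushion − low point = $858.14 − (-$1,894.87) = $2,753.01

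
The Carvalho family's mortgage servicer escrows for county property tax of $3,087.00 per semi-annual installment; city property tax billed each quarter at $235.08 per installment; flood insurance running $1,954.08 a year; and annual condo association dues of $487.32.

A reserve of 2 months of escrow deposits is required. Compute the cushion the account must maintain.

$1,592.62

County property tax: $3,087.00 × 2 = $6,174.00
City property tax: $235.08 × 4 = $940.32
Flood insurance: $1,954.08
Condo association dues: $487.32
Yearly total = $9,555.72
Monthly escrow = $9,555.72 / 12 = $796.31
Required cushion = 2 × $796.31 = $1,592.62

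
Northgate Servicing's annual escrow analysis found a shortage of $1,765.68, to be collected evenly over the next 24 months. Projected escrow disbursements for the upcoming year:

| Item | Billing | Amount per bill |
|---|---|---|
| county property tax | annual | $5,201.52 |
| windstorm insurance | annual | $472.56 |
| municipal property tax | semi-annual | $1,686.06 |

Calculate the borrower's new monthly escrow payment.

County property tax = $5,201.52/yr
Windstorm insurance = $472.56/yr
Municipal property tax = $1,686.06 × 2 = $3,372.12/yr
Yearly total = $5,201.52 + $472.56 + $3,372.12 = $9,046.20
Monthly escrow = $9,046.20 ÷ 12 = $753.85
Shortage spread = $1,765.68 ÷ 24 = $73.57/mo
New monthly escrow = $753.85 + $73.57 = $827.42

$827.42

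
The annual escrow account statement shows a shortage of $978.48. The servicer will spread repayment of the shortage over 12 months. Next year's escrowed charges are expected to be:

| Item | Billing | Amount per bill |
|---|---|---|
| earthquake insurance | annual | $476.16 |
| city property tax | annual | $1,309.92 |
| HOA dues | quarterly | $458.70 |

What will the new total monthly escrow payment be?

Earthquake insurance = $476.16/yr
City property tax = $1,309.92/yr
HOA dues = $458.70 × 4 = $1,834.80/yr
Yearly total = $3,620.88
Monthly = $3,620.88 / 12 = $301.74
Shortage per month = $978.48 ÷ 12 = $81.54
New monthly escrow = $301.74 + $81.54 = $383.28

$383.28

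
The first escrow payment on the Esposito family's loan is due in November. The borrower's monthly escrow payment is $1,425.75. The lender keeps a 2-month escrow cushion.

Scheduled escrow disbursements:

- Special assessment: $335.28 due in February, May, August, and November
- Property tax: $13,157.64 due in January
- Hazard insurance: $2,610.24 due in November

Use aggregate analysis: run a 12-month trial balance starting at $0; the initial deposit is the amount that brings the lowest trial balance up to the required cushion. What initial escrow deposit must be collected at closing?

$14,677.41

Cushion = 2 × $1,425.75 = $2,851.50
Trial balance (start $0, +$1,425.75 each month, − disbursements):
  Nov: +$1,425.75 − $2,945.52 → -$1,519.77
  Dec: +$1,425.75 → -$94.02
  Jan: +$1,425.75 − $13,157.64 → -$11,825.91
  Feb: +$1,425.75 − $335.28 → -$10,735.44
  Mar: +$1,425.75 → -$9,309.69
  Apr: +$1,425.75 → -$7,883.94
  May: +$1,425.75 − $335.28 → -$6,793.47
  Jun: +$1,425.75 → -$5,367.72
  Jul: +$1,425.75 → -$3,941.97
  Aug: +$1,425.75 − $335.28 → -$2,851.50
  Sep: +$1,425.75 → -$1,425.75
  Oct: +$1,425.75 → $0.00
Lowest trial balance = -$11,825.91 (Jan)
Initial deposit = cushion − low point = $2,851.50 − (-$11,825.91) = $14,677.41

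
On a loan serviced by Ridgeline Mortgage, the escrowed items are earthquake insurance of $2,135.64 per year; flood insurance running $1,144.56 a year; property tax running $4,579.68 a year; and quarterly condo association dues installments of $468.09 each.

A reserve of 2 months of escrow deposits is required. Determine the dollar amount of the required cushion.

Earthquake insurance: $2,135.64
Flood insurance: $1,144.56
Property tax: $4,579.68
Condo association dues: $468.09 × 4 = $1,872.36
Annual escrow total = $2,135.64 + $1,144.56 + $4,579.68 + $1,872.36 = $9,732.24
Monthly = $9,732.24 / 12 = $811.02
Required cushion = 2 × $811.02 = $1,622.04

$1,622.04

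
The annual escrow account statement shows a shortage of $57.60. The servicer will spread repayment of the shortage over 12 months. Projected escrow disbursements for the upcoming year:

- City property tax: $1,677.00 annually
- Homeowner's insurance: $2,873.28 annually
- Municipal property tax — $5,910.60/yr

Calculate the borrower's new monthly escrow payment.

City property tax: $1,677.00 annually
Homeowner's insurance: $2,873.28 annually
Municipal property tax: $5,910.60 annually
Total annual escrow = $10,460.88
Monthly = $10,460.88 ÷ 12 = $871.74
Shortage spread = $57.60 / 12 = $4.80/mo
New monthly escrow = $871.74 + $4.80 = $876.54

$876.54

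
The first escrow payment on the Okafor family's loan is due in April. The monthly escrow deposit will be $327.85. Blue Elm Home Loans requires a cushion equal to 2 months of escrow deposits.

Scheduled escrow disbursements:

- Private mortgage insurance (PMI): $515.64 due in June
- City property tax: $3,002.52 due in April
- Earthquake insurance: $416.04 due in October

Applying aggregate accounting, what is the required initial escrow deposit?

$3,330.37

Cushion = 2 × $327.85 = $655.70
Trial balance (start $0, +$327.85 each month, − disbursements):
  Apr: +$327.85 − $3,002.52 → -$2,674.67
  May: +$327.85 → -$2,346.82
  Jun: +$327.85 − $515.64 → -$2,534.61
  Jul: +$327.85 → -$2,206.76
  Aug: +$327.85 → -$1,878.91
  Sep: +$327.85 → -$1,551.06
  Oct: +$327.85 − $416.04 → -$1,639.25
  Nov: +$327.85 → -$1,311.40
  Dec: +$327.85 → -$983.55
  Jan: +$327.85 → -$655.70
  Feb: +$327.85 → -$327.85
  Mar: +$327.85 → $0.00
Lowest trial balance = -$2,674.67 (Apr)
Initial deposit = cushion − low point = $655.70 − (-$2,674.67) = $3,330.37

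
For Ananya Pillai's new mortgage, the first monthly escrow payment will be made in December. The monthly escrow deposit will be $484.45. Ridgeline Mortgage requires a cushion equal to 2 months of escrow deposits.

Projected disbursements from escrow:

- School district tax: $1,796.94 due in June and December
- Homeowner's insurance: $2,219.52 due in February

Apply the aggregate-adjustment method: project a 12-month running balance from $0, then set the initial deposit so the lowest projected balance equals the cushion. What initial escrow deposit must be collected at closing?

$3,532.01

Cushion = 2 × $484.45 = $968.90
Trial balance (start $0, +$484.45 each month, − disbursements):
  Dec: +$484.45 − $1,796.94 → -$1,312.49
  Jan: +$484.45 → -$828.04
  Feb: +$484.45 − $2,219.52 → -$2,563.11
  Mar: +$484.45 → -$2,078.66
  Apr: +$484.45 → -$1,594.21
  May: +$484.45 → -$1,109.76
  Jun: +$484.45 − $1,796.94 → -$2,422.25
  Jul: +$484.45 → -$1,937.80
  Aug: +$484.45 → -$1,453.35
  Sep: +$484.45 → -$968.90
  Oct: +$484.45 → -$484.45
  Nov: +$484.45 → $0.00
Lowest trial balance = -$2,563.11 (Feb)
Initial deposit = cushion − low point = $968.90 − (-$2,563.11) = $3,532.01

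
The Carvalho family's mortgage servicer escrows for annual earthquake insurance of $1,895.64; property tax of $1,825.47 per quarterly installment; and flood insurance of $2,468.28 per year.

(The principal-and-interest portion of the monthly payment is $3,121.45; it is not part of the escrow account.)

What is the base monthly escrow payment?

$972.15

Earthquake insurance — $1,895.64/yr
Property tax — $1,825.47 × 4 = $7,301.88/yr
Flood insurance — $2,468.28/yr
Total annual escrow = $1,895.64 + $7,301.88 + $2,468.28 = $11,665.80
Per month = $11,665.80 ÷ 12 = $972.15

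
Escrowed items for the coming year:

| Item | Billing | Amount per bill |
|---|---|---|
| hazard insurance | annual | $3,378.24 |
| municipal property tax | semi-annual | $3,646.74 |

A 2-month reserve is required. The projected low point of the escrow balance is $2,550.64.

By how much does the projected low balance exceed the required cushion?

Hazard insurance = $3,378.24 per year
Municipal property tax = $3,646.74 × 2 = $7,293.48 per year
Total annual escrow = $10,671.72
Per month = $10,671.72 / 12 = $889.31
Required cushion = 2 × $889.31 = $1,778.62
Excess over cushion: $2,550.64 − $1,778.62 = $772.02

$772.02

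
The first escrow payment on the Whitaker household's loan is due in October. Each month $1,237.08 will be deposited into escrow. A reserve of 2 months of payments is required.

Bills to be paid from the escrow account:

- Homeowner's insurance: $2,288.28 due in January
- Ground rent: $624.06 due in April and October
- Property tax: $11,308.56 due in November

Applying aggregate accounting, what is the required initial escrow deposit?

Cushion = 2 × $1,237.08 = $2,474.16
Trial balance (start $0, +$1,237.08 each month, − disbursements):
  Oct: +$1,237.08 − $624.06 → $613.02
  Nov: +$1,237.08 − $11,308.56 → -$9,458.46
  Dec: +$1,237.08 → -$8,221.38
  Jan: +$1,237.08 − $2,288.28 → -$9,272.58
  Feb: +$1,237.08 → -$8,035.50
  Mar: +$1,237.08 → -$6,798.42
  Apr: +$1,237.08 − $624.06 → -$6,185.40
  May: +$1,237.08 → -$4,948.32
  Jun: +$1,237.08 → -$3,711.24
  Jul: +$1,237.08 → -$2,474.16
  Aug: +$1,237.08 → -$1,237.08
  Sep: +$1,237.08 → $0.00
Lowest trial balance = -$9,458.46 (Nov)
Initial deposit = cushion − low point = $2,474.16 − (-$9,458.46) = $11,932.62

$11,932.62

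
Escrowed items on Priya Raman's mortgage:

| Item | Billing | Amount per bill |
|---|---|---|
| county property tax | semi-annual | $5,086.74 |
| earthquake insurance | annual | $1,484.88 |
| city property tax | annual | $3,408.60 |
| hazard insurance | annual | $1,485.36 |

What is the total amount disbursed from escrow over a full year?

County property tax — $5,086.74 × 2 = $10,173.48/yr
Earthquake insurance — $1,484.88/yr
City property tax — $3,408.60/yr
Hazard insurance — $1,485.36/yr
Total annual escrow = $16,552.32

$16,552.32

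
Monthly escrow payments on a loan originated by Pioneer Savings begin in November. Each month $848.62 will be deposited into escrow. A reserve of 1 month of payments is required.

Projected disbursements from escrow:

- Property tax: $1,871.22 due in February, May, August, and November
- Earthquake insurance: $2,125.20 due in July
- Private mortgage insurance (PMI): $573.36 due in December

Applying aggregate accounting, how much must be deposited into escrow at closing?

$2,545.86

Cushion = 1 × $848.62 = $848.62
Trial balance (start $0, +$848.62 each month, − disbursements):
  Nov: +$848.62 − $1,871.22 → -$1,022.60
  Dec: +$848.62 − $573.36 → -$747.34
  Jan: +$848.62 → $101.28
  Feb: +$848.62 − $1,871.22 → -$921.32
  Mar: +$848.62 → -$72.70
  Apr: +$848.62 → $775.92
  May: +$848.62 − $1,871.22 → -$246.68
  Jun: +$848.62 → $601.94
  Jul: +$848.62 − $2,125.20 → -$674.64
  Aug: +$848.62 − $1,871.22 → -$1,697.24
  Sep: +$848.62 → -$848.62
  Oct: +$848.62 → $0.00
Lowest trial balance = -$1,697.24 (Aug)
Initial deposit = cushion − low point = $848.62 − (-$1,697.24) = $2,545.86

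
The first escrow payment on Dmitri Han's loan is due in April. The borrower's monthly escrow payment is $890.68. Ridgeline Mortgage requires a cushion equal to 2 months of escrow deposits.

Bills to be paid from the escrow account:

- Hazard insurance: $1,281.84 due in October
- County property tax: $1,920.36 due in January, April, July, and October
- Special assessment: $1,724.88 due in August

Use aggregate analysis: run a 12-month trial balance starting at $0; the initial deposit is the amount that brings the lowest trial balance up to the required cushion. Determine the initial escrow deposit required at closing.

$4,314.40

Cushion = 2 × $890.68 = $1,781.36
Trial balance (start $0, +$890.68 each month, − disbursements):
  Apr: +$890.68 − $1,920.36 → -$1,029.68
  May: +$890.68 → -$139.00
  Jun: +$890.68 → $751.68
  Jul: +$890.68 − $1,920.36 → -$278.00
  Aug: +$890.68 − $1,724.88 → -$1,112.20
  Sep: +$890.68 → -$221.52
  Oct: +$890.68 − $3,202.20 → -$2,533.04
  Nov: +$890.68 → -$1,642.36
  Dec: +$890.68 → -$751.68
  Jan: +$890.68 − $1,920.36 → -$1,781.36
  Feb: +$890.68 → -$890.68
  Mar: +$890.68 → $0.00
Lowest trial balance = -$2,533.04 (Oct)
Initial deposit = cushion − low point = $1,781.36 − (-$2,533.04) = $4,314.40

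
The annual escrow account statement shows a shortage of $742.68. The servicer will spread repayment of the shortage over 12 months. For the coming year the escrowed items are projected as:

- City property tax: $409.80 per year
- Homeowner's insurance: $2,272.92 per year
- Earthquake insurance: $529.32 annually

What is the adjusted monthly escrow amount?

City property tax — $409.80/yr
Homeowner's insurance — $2,272.92/yr
Earthquake insurance — $529.32/yr
Annual escrow total = $409.80 + $2,272.92 + $529.32 = $3,212.04
Monthly = $3,212.04 ÷ 12 = $267.67
Shortage spread = $742.68 ÷ 12 = $61.89/mo
Adjusted monthly = $267.67 + $61.89 = $329.56

$329.56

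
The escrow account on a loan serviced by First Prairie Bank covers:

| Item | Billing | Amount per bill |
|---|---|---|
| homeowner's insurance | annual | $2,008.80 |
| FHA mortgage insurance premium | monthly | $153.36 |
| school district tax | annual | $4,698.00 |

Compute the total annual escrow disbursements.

Homeowner's insurance: $2,008.80 annually
FHA mortgage insurance premium: $153.36 × 12 = $1,840.32 annually
School district tax: $4,698.00 annually
Yearly total = $2,008.80 + $1,840.32 + $4,698.00 = $8,547.12

$8,547.12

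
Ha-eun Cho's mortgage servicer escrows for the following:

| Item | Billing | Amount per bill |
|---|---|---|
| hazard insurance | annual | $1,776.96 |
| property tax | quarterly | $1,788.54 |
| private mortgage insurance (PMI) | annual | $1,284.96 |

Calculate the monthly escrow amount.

$851.34

Hazard insurance — $1,776.96 annually
Property tax — $1,788.54 × 4 = $7,154.16 annually
Private mortgage insurance (PMI) — $1,284.96 annually
Total annual escrow = $1,776.96 + $7,154.16 + $1,284.96 = $10,216.08
Monthly escrow = $10,216.08 ÷ 12 = $851.34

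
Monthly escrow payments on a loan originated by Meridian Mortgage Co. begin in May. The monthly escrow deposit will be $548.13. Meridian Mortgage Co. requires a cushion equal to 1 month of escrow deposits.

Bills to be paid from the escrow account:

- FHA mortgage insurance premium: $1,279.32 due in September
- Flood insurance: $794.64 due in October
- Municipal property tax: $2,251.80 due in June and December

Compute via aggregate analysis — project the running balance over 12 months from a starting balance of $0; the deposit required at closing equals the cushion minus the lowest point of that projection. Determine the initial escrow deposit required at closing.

$2,740.65

Cushion = 1 × $548.13 = $548.13
Trial balance (start $0, +$548.13 each month, − disbursements):
  May: +$548.13 → $548.13
  Jun: +$548.13 − $2,251.80 → -$1,155.54
  Jul: +$548.13 → -$607.41
  Aug: +$548.13 → -$59.28
  Sep: +$548.13 − $1,279.32 → -$790.47
  Oct: +$548.13 − $794.64 → -$1,036.98
  Nov: +$548.13 → -$488.85
  Dec: +$548.13 − $2,251.80 → -$2,192.52
  Jan: +$548.13 → -$1,644.39
  Feb: +$548.13 → -$1,096.26
  Mar: +$548.13 → -$548.13
  Apr: +$548.13 → $0.00
Lowest trial balance = -$2,192.52 (Dec)
Initial deposit = cushion − low point = $548.13 − (-$2,192.52) = $2,740.65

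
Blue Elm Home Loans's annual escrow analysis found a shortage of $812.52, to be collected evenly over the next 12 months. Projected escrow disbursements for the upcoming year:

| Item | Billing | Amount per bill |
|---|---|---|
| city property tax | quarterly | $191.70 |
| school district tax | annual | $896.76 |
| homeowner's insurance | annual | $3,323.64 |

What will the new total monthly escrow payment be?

$483.31

City property tax = $191.70 × 4 = $766.80/yr
School district tax = $896.76/yr
Homeowner's insurance = $3,323.64/yr
Total per year = $766.80 + $896.76 + $3,323.64 = $4,987.20
Per month = $4,987.20 ÷ 12 = $415.60
Shortage per month = $812.52 ÷ 12 = $67.71
Adjusted monthly = $415.60 + $67.71 = $483.31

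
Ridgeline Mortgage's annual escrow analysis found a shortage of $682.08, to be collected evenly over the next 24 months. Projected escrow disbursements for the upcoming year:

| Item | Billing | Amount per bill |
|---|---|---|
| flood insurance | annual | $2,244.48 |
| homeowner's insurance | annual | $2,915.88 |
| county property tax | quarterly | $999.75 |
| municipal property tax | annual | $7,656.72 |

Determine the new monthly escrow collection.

$1,429.76

Flood insurance — $2,244.48/yr
Homeowner's insurance — $2,915.88/yr
County property tax — $999.75 × 4 = $3,999.00/yr
Municipal property tax — $7,656.72/yr
Combined annual = $2,244.48 + $2,915.88 + $3,999.00 + $7,656.72 = $16,816.08
Per month = $16,816.08 ÷ 12 = $1,401.34
Shortage spread = $682.08 ÷ 24 = $28.42/mo
Adjusted monthly = $1,401.34 + $28.42 = $1,429.76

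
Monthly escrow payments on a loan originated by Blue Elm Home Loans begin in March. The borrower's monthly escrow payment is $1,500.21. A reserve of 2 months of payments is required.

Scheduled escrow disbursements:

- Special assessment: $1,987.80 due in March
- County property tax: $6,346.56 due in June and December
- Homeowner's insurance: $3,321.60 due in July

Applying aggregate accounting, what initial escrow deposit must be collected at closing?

Cushion = 2 × $1,500.21 = $3,000.42
Trial balance (start $0, +$1,500.21 each month, − disbursements):
  Mar: +$1,500.21 − $1,987.80 → -$487.59
  Apr: +$1,500.21 → $1,012.62
  May: +$1,500.21 → $2,512.83
  Jun: +$1,500.21 − $6,346.56 → -$2,333.52
  Jul: +$1,500.21 − $3,321.60 → -$4,154.91
  Aug: +$1,500.21 → -$2,654.70
  Sep: +$1,500.21 → -$1,154.49
  Oct: +$1,500.21 → $345.72
  Nov: +$1,500.21 → $1,845.93
  Dec: +$1,500.21 − $6,346.56 → -$3,000.42
  Jan: +$1,500.21 → -$1,500.21
  Feb: +$1,500.21 → $0.00
Lowest trial balance = -$4,154.91 (Jul)
Initial deposit = cushion − low point = $3,000.42 − (-$4,154.91) = $7,155.33

$7,155.33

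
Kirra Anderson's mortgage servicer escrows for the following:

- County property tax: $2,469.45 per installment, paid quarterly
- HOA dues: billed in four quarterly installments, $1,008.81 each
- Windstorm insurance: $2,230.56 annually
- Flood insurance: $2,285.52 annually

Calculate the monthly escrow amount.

$1,535.76

County property tax — $2,469.45 × 4 = $9,877.80/yr
HOA dues — $1,008.81 × 4 = $4,035.24/yr
Windstorm insurance — $2,230.56/yr
Flood insurance — $2,285.52/yr
Total per year = $18,429.12
Monthly escrow = $18,429.12 ÷ 12 = $1,535.76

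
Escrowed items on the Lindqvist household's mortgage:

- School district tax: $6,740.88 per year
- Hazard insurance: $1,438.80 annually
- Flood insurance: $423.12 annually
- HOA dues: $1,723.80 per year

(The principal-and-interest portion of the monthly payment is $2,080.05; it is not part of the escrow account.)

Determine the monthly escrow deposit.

$860.55

School district tax: $6,740.88
Hazard insurance: $1,438.80
Flood insurance: $423.12
HOA dues: $1,723.80
Total annual escrow = $10,326.60
Per month = $10,326.60 ÷ 12 = $860.55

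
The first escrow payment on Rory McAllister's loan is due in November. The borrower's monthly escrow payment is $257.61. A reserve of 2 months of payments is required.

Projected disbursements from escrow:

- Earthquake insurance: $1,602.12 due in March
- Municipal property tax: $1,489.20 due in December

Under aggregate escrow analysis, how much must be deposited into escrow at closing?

Cushion = 2 × $257.61 = $515.22
Trial balance (start $0, +$257.61 each month, − disbursements):
  Nov: +$257.61 → $257.61
  Dec: +$257.61 − $1,489.20 → -$973.98
  Jan: +$257.61 → -$716.37
  Feb: +$257.61 → -$458.76
  Mar: +$257.61 − $1,602.12 → -$1,803.27
  Apr: +$257.61 → -$1,545.66
  May: +$257.61 → -$1,288.05
  Jun: +$257.61 → -$1,030.44
  Jul: +$257.61 → -$772.83
  Aug: +$257.61 → -$515.22
  Sep: +$257.61 → -$257.61
  Oct: +$257.61 → $0.00
Lowest trial balance = -$1,803.27 (Mar)
Initial deposit = cushion − low point = $515.22 − (-$1,803.27) = $2,318.49

$2,318.49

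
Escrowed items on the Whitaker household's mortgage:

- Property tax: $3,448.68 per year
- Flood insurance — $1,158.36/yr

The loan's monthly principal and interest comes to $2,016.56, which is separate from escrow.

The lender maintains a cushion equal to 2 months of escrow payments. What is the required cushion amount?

Property tax = $3,448.68 annually
Flood insurance = $1,158.36 annually
Total annual escrow = $3,448.68 + $1,158.36 = $4,607.04
Monthly = $4,607.04 ÷ 12 = $383.92
Reserve = 2 × $383.92 = $767.84

$767.84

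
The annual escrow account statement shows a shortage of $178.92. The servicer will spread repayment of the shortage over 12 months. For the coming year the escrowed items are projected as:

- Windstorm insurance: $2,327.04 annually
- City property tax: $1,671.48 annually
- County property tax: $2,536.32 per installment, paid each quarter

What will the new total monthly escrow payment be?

Windstorm insurance: $2,327.04/yr
City property tax: $1,671.48/yr
County property tax: $2,536.32 × 4 = $10,145.28/yr
Annual escrow total = $2,327.04 + $1,671.48 + $10,145.28 = $14,143.80
Per month = $14,143.80 / 12 = $1,178.65
Monthly shortage recovery: $178.92 / 12 = $14.91
New monthly escrow = $1,178.65 + $14.91 = $1,193.56

$1,193.56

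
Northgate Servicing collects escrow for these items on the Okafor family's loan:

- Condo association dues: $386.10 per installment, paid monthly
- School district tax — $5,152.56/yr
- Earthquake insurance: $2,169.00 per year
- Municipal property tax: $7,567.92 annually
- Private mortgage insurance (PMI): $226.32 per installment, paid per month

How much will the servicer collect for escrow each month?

$1,853.21

Condo association dues = $386.10 × 12 = $4,633.20 annually
School district tax = $5,152.56 annually
Earthquake insurance = $2,169.00 annually
Municipal property tax = $7,567.92 annually
Private mortgage insurance (PMI) = $226.32 × 12 = $2,715.84 annually
Total annual escrow = $22,238.52
Base monthly escrow = $22,238.52 ÷ 12 = $1,853.21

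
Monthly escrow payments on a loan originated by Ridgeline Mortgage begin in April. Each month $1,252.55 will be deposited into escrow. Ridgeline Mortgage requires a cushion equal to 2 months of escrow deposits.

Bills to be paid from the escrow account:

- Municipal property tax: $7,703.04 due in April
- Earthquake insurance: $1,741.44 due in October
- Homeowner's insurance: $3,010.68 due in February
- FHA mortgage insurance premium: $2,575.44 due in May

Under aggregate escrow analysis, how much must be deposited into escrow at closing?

Cushion = 2 × $1,252.55 = $2,505.10
Trial balance (start $0, +$1,252.55 each month, − disbursements):
  Apr: +$1,252.55 − $7,703.04 → -$6,450.49
  May: +$1,252.55 − $2,575.44 → -$7,773.38
  Jun: +$1,252.55 → -$6,520.83
  Jul: +$1,252.55 → -$5,268.28
  Aug: +$1,252.55 → -$4,015.73
  Sep: +$1,252.55 → -$2,763.18
  Oct: +$1,252.55 − $1,741.44 → -$3,252.07
  Nov: +$1,252.55 → -$1,999.52
  Dec: +$1,252.55 → -$746.97
  Jan: +$1,252.55 → $505.58
  Feb: +$1,252.55 − $3,010.68 → -$1,252.55
  Mar: +$1,252.55 → $0.00
Lowest trial balance = -$7,773.38 (May)
Initial deposit = cushion − low point = $2,505.10 − (-$7,773.38) = $10,278.48

$10,278.48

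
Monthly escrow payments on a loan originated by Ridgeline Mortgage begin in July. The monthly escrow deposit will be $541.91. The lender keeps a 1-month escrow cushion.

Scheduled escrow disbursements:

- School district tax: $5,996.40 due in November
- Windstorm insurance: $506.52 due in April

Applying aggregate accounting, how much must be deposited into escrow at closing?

Cushion = 1 × $541.91 = $541.91
Trial balance (start $0, +$541.91 each month, − disbursements):
  Jul: +$541.91 → $541.91
  Aug: +$541.91 → $1,083.82
  Sep: +$541.91 → $1,625.73
  Oct: +$541.91 → $2,167.64
  Nov: +$541.91 − $5,996.40 → -$3,286.85
  Dec: +$541.91 → -$2,744.94
  Jan: +$541.91 → -$2,203.03
  Feb: +$541.91 → -$1,661.12
  Mar: +$541.91 → -$1,119.21
  Apr: +$541.91 − $506.52 → -$1,083.82
  May: +$541.91 → -$541.91
  Jun: +$541.91 → $0.00
Lowest trial balance = -$3,286.85 (Nov)
Initial deposit = cushion − low point = $541.91 − (-$3,286.85) = $3,828.76

$3,828.76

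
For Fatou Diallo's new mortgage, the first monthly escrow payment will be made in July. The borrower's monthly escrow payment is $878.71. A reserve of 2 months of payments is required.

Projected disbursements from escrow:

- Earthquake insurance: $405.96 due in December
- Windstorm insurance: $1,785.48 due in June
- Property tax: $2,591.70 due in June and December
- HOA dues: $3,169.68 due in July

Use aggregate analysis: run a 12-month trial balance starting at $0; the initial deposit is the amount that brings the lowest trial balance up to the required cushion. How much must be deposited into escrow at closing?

$4,048.39

Cushion = 2 × $878.71 = $1,757.42
Trial balance (start $0, +$878.71 each month, − disbursements):
  Jul: +$878.71 − $3,169.68 → -$2,290.97
  Aug: +$878.71 → -$1,412.26
  Sep: +$878.71 → -$533.55
  Oct: +$878.71 → $345.16
  Nov: +$878.71 → $1,223.87
  Dec: +$878.71 − $2,997.66 → -$895.08
  Jan: +$878.71 → -$16.37
  Feb: +$878.71 → $862.34
  Mar: +$878.71 → $1,741.05
  Apr: +$878.71 → $2,619.76
  May: +$878.71 → $3,498.47
  Jun: +$878.71 − $4,377.18 → $0.00
Lowest trial balance = -$2,290.97 (Jul)
Initial deposit = cushion − low point = $1,757.42 − (-$2,290.97) = $4,048.39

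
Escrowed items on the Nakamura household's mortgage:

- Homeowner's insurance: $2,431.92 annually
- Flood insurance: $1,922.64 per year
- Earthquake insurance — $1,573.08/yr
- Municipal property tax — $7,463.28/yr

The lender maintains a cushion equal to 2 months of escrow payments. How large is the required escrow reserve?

$2,231.82

Homeowner's insurance = $2,431.92 per year
Flood insurance = $1,922.64 per year
Earthquake insurance = $1,573.08 per year
Municipal property tax = $7,463.28 per year
Combined annual = $13,390.92
Monthly = $13,390.92 ÷ 12 = $1,115.91
Reserve = 2 × $1,115.91 = $2,231.82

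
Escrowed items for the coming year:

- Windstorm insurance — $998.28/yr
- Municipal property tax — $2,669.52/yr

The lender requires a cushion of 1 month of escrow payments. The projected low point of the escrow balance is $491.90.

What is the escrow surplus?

Windstorm insurance — $998.28
Municipal property tax — $2,669.52
Total annual escrow = $998.28 + $2,669.52 = $3,667.80
Monthly = $3,667.80 / 12 = $305.65
Required cushion = 1 × $305.65 = $305.65
Excess over cushion: $491.90 − $305.65 = $186.25

$186.25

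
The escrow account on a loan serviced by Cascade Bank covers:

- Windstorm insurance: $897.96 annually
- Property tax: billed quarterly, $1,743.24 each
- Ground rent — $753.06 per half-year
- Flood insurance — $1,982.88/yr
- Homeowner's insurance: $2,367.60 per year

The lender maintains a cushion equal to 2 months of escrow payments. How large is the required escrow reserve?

Windstorm insurance = $897.96 per year
Property tax = $1,743.24 × 4 = $6,972.96 per year
Ground rent = $753.06 × 2 = $1,506.12 per year
Flood insurance = $1,982.88 per year
Homeowner's insurance = $2,367.60 per year
Total annual escrow = $897.96 + $6,972.96 + $1,506.12 + $1,982.88 + $2,367.60 = $13,727.52
Base monthly escrow = $13,727.52 ÷ 12 = $1,143.96
Reserve = 2 × $1,143.96 = $2,287.92

$2,287.92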